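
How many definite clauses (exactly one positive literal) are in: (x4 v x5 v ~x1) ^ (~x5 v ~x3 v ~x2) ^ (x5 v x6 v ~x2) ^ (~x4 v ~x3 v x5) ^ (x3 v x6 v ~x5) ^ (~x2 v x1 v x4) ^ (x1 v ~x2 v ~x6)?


A definite clause has exactly one positive literal.
Clause 1: 2 positive -> not definite
Clause 2: 0 positive -> not definite
Clause 3: 2 positive -> not definite
Clause 4: 1 positive -> definite
Clause 5: 2 positive -> not definite
Clause 6: 2 positive -> not definite
Clause 7: 1 positive -> definite
Definite clause count = 2.

2


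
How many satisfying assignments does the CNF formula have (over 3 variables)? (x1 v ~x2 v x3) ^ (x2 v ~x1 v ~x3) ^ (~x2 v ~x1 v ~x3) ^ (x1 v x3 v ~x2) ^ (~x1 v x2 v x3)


Enumerate all 8 truth assignments over 3 variables.
Test each against every clause.
Satisfying assignments found: 4.

4


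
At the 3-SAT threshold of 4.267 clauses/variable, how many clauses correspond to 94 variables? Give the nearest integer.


The 3-SAT phase transition occurs at approximately 4.267 clauses per variable.
m = 4.267 * 94 = 401.098.
Rounded to nearest integer: 401.

401


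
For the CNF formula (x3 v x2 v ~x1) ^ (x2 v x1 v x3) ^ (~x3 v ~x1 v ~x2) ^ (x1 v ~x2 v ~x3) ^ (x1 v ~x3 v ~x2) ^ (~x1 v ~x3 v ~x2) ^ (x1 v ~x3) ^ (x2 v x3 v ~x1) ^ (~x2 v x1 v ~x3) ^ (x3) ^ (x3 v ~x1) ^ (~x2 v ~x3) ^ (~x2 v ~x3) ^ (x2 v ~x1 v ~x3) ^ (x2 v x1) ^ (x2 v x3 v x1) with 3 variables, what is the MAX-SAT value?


Enumerate all 8 truth assignments.
For each, count how many of the 16 clauses are satisfied.
The formula is not fully satisfiable, so the maximum is below 16.
Maximum simultaneously satisfiable clauses = 15.

15


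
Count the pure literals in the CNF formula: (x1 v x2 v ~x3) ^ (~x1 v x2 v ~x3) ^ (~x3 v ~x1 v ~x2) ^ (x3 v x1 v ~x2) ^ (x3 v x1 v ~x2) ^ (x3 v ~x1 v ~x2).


A pure literal appears in only one polarity across all clauses.
No pure literals found.
Count = 0.

0


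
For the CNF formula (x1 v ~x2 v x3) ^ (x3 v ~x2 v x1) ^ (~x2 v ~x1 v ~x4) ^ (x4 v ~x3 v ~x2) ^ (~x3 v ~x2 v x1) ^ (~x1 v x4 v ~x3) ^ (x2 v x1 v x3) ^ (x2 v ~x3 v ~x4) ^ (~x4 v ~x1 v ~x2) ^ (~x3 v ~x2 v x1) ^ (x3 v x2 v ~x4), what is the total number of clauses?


Each group enclosed in parentheses joined by ^ is one clause.
Counting the conjuncts: 11 clauses.

11


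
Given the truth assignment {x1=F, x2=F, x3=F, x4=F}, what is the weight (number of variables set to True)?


The weight is the number of variables assigned True.
True variables: none.
Weight = 0.

0


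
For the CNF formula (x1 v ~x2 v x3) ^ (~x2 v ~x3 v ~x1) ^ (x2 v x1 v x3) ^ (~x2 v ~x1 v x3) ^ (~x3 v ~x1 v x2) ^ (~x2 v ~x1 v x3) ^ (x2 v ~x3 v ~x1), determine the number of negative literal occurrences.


Scan each clause for negated literals.
Clause 1: 1 negative; Clause 2: 3 negative; Clause 3: 0 negative; Clause 4: 2 negative; Clause 5: 2 negative; Clause 6: 2 negative; Clause 7: 2 negative.
Total negative literal occurrences = 12.

12


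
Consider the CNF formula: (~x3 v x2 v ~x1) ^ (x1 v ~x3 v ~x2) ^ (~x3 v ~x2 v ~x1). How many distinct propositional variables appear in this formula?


Identify each distinct variable in the formula.
Variables found: x1, x2, x3.
Total distinct variables = 3.

3


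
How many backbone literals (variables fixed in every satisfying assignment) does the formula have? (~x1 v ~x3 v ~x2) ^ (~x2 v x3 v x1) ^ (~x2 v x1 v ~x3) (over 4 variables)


Find all satisfying assignments: 10 model(s).
Check which variables have the same value in every model.
No variable is fixed across all models.
Backbone size = 0.

0


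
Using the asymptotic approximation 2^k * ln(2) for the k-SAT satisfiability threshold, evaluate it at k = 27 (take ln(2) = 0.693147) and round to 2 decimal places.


Using the asymptotic formula: threshold ~ 2^k * ln(2).
2^27 = 134217728.
134217728 * 0.693147 = 93032615.51.

93032615.51


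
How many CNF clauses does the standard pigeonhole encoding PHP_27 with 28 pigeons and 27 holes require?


The PHP encoding has two parts:
1) At-least-one-hole clauses: 28 (one per pigeon, each with 27 literals).
2) At-most-one-pigeon-per-hole clauses: 27 holes * C(28,2) = 27 * 378 = 10206.
Total clauses = 28 + 10206 = 10234.

10234


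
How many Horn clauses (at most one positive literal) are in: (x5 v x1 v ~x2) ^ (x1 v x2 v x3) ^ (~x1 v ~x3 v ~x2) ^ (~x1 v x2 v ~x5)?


A Horn clause has at most one positive literal.
Clause 1: 2 positive lit(s) -> not Horn
Clause 2: 3 positive lit(s) -> not Horn
Clause 3: 0 positive lit(s) -> Horn
Clause 4: 1 positive lit(s) -> Horn
Total Horn clauses = 2.

2


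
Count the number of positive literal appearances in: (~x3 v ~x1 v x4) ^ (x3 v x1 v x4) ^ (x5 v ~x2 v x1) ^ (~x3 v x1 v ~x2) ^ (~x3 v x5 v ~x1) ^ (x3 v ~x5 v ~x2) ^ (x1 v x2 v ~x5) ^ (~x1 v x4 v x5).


Scan each clause for unnegated literals.
Clause 1: 1 positive; Clause 2: 3 positive; Clause 3: 2 positive; Clause 4: 1 positive; Clause 5: 1 positive; Clause 6: 1 positive; Clause 7: 2 positive; Clause 8: 2 positive.
Total positive literal occurrences = 13.

13


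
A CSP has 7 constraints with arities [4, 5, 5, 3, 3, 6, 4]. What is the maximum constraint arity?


The arities are: 4, 5, 5, 3, 3, 6, 4.
Scan for the maximum value.
Maximum arity = 6.

6


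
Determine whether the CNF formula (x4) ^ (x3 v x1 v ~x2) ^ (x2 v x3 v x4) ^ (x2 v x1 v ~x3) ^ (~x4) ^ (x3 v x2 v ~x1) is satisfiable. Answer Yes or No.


Check all 16 possible truth assignments.
Number of satisfying assignments found: 0.
The formula is unsatisfiable.

No


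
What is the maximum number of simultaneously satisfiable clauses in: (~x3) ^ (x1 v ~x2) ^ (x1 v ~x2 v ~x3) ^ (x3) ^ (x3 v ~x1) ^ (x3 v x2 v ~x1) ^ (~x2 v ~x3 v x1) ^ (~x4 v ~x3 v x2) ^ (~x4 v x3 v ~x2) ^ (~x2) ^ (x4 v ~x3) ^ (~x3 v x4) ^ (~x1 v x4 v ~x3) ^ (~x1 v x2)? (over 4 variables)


Enumerate all 16 truth assignments.
For each, count how many of the 14 clauses are satisfied.
The formula is not fully satisfiable, so the maximum is below 14.
Maximum simultaneously satisfiable clauses = 13.

13


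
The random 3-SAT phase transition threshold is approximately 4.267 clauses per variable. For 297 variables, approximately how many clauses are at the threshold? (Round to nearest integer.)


The 3-SAT phase transition occurs at approximately 4.267 clauses per variable.
m = 4.267 * 297 = 1267.299.
Rounded to nearest integer: 1267.

1267


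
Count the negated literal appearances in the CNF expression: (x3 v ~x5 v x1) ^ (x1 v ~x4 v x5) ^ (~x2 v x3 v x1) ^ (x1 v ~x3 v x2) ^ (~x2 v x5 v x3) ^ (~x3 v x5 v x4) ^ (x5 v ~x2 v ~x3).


Scan each clause for negated literals.
Clause 1: 1 negative; Clause 2: 1 negative; Clause 3: 1 negative; Clause 4: 1 negative; Clause 5: 1 negative; Clause 6: 1 negative; Clause 7: 2 negative.
Total negative literal occurrences = 8.

8


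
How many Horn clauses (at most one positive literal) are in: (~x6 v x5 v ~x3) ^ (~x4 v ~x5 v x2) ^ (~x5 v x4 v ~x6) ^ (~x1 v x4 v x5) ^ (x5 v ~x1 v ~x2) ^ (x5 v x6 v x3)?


A Horn clause has at most one positive literal.
Clause 1: 1 positive lit(s) -> Horn
Clause 2: 1 positive lit(s) -> Horn
Clause 3: 1 positive lit(s) -> Horn
Clause 4: 2 positive lit(s) -> not Horn
Clause 5: 1 positive lit(s) -> Horn
Clause 6: 3 positive lit(s) -> not Horn
Total Horn clauses = 4.

4


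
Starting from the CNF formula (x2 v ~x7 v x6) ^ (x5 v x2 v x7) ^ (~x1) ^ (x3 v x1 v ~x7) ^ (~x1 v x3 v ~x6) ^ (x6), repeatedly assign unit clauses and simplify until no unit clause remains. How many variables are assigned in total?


Unit propagation repeatedly assigns the literal in any unit clause, then simplifies.
Assignments in order: x1 = F, x6 = T.
No further unit clauses remain.
Total variables assigned = 2.

2


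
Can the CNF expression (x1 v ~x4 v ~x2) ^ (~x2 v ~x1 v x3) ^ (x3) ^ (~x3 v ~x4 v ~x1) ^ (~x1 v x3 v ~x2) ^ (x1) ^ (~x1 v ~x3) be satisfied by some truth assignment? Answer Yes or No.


Check all 16 possible truth assignments.
Number of satisfying assignments found: 0.
The formula is unsatisfiable.

No


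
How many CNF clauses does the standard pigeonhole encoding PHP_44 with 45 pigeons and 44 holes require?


The PHP encoding has two parts:
1) At-least-one-hole clauses: 45 (one per pigeon, each with 44 literals).
2) At-most-one-pigeon-per-hole clauses: 44 holes * C(45,2) = 44 * 990 = 43560.
Total clauses = 45 + 43560 = 43605.

43605


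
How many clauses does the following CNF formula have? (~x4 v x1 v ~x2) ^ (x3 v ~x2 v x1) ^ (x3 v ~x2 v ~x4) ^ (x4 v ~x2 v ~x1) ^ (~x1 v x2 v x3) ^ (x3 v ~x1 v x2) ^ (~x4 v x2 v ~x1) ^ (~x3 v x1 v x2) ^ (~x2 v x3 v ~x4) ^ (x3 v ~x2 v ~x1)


Each group enclosed in parentheses joined by ^ is one clause.
Counting the conjuncts: 10 clauses.

10


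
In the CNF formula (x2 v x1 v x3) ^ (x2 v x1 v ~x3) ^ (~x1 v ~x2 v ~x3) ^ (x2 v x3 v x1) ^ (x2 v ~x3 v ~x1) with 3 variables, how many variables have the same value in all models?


Find all satisfying assignments: 4 model(s).
Check which variables have the same value in every model.
No variable is fixed across all models.
Backbone size = 0.

0


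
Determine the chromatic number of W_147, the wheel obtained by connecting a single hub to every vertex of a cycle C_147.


W_147 consists of the cycle C_147 together with a hub vertex adjacent to every cycle vertex.
The cycle C_147 needs 3 colors (odd cycle -> 3).
The hub is adjacent to every cycle vertex, so it must receive a new color distinct from all of them.
Chromatic number = 3 + 1 = 4.

4


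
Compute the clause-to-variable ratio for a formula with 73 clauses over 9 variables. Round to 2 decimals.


Clause-to-variable ratio = clauses / variables.
73 / 9 = 8.11.

8.11


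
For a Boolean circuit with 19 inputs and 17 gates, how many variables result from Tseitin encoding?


The Tseitin transformation introduces one auxiliary variable per gate.
Total variables = inputs + gates = 19 + 17 = 36.

36


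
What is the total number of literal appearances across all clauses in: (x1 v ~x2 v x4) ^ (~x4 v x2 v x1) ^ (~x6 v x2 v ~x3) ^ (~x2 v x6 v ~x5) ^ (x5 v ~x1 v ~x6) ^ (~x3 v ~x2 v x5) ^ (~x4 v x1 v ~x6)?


Clause lengths: 3, 3, 3, 3, 3, 3, 3.
Sum = 3 + 3 + 3 + 3 + 3 + 3 + 3 = 21.

21


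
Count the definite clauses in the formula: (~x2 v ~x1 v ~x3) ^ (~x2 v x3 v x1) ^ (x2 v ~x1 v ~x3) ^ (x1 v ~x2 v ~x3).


A definite clause has exactly one positive literal.
Clause 1: 0 positive -> not definite
Clause 2: 2 positive -> not definite
Clause 3: 1 positive -> definite
Clause 4: 1 positive -> definite
Definite clause count = 2.

2


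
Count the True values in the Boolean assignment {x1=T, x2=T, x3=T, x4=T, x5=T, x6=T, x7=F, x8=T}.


The weight is the number of variables assigned True.
True variables: x1, x2, x3, x4, x5, x6, x8.
Weight = 7.

7


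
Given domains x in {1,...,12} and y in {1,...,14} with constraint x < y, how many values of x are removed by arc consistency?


For the constraint x < y, x needs a supporting value in y's domain.
x can be at most 13 (one less than y's maximum).
Valid x values from domain: 12 out of 12.
Pruned = 12 - 12 = 0.

0


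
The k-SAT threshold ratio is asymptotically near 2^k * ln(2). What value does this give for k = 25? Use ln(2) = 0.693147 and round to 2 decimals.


Using the asymptotic formula: threshold ~ 2^k * ln(2).
2^25 = 33554432.
33554432 * 0.693147 = 23258153.88.

23258153.88


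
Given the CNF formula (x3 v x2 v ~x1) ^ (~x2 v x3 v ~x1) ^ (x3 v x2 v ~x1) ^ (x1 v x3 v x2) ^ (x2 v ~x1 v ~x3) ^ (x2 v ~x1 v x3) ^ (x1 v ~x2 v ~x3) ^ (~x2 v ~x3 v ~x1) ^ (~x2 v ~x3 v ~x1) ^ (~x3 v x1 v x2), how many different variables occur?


Identify each distinct variable in the formula.
Variables found: x1, x2, x3.
Total distinct variables = 3.

3


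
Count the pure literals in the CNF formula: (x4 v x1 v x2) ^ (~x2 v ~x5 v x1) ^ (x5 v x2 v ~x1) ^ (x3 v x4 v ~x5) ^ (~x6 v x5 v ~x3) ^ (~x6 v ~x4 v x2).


A pure literal appears in only one polarity across all clauses.
Pure literals: x6 (negative only).
Count = 1.

1


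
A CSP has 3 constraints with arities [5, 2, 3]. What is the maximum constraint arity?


The arities are: 5, 2, 3.
Scan for the maximum value.
Maximum arity = 5.

5


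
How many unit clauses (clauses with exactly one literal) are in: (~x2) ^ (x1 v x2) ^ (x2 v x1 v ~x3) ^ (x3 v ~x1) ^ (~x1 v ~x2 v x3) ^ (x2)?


A unit clause contains exactly one literal.
Unit clauses found: (~x2), (x2).
Count = 2.

2


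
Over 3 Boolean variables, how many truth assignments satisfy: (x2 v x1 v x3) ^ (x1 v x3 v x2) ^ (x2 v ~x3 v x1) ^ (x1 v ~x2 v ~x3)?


Enumerate all 8 truth assignments over 3 variables.
Test each against every clause.
Satisfying assignments found: 5.

5


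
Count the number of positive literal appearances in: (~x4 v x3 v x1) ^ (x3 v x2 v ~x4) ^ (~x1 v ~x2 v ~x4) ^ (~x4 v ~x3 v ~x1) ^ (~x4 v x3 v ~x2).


Scan each clause for unnegated literals.
Clause 1: 2 positive; Clause 2: 2 positive; Clause 3: 0 positive; Clause 4: 0 positive; Clause 5: 1 positive.
Total positive literal occurrences = 5.

5


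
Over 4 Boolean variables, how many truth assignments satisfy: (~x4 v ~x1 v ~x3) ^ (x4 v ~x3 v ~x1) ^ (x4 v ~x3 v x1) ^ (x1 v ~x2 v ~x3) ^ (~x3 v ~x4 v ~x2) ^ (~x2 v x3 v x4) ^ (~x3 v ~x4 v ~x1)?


Enumerate all 16 truth assignments over 4 variables.
Test each against every clause.
Satisfying assignments found: 7.

7


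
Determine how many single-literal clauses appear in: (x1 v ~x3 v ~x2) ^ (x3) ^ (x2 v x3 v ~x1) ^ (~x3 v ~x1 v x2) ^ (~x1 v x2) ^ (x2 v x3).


A unit clause contains exactly one literal.
Unit clauses found: (x3).
Count = 1.

1


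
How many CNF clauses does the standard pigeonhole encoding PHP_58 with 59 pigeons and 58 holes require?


The PHP encoding has two parts:
1) At-least-one-hole clauses: 59 (one per pigeon, each with 58 literals).
2) At-most-one-pigeon-per-hole clauses: 58 holes * C(59,2) = 58 * 1711 = 99238.
Total clauses = 59 + 99238 = 99297.

99297


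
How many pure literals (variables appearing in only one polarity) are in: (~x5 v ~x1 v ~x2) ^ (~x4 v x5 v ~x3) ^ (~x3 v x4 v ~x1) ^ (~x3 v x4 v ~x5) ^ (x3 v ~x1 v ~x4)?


A pure literal appears in only one polarity across all clauses.
Pure literals: x1 (negative only), x2 (negative only).
Count = 2.

2


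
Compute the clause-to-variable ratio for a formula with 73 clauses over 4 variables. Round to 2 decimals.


Clause-to-variable ratio = clauses / variables.
73 / 4 = 18.25.

18.25


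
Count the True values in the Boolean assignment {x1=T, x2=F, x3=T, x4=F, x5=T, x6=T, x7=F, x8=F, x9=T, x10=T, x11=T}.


The weight is the number of variables assigned True.
True variables: x1, x3, x5, x6, x9, x10, x11.
Weight = 7.

7


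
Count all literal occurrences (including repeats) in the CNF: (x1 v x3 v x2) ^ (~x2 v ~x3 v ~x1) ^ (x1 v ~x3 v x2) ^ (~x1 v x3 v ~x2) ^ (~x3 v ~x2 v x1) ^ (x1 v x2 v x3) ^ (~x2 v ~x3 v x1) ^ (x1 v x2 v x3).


Clause lengths: 3, 3, 3, 3, 3, 3, 3, 3.
Sum = 3 + 3 + 3 + 3 + 3 + 3 + 3 + 3 = 24.

24


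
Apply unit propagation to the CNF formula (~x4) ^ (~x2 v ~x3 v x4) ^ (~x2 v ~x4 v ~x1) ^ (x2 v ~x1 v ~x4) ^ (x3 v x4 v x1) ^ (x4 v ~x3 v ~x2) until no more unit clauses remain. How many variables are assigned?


Unit propagation repeatedly assigns the literal in any unit clause, then simplifies.
Assignments in order: x4 = F.
No further unit clauses remain.
Total variables assigned = 1.

1


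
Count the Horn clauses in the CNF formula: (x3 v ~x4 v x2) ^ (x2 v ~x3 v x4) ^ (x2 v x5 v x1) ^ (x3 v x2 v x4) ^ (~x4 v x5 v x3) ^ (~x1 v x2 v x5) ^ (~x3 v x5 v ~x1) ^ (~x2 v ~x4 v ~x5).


A Horn clause has at most one positive literal.
Clause 1: 2 positive lit(s) -> not Horn
Clause 2: 2 positive lit(s) -> not Horn
Clause 3: 3 positive lit(s) -> not Horn
Clause 4: 3 positive lit(s) -> not Horn
Clause 5: 2 positive lit(s) -> not Horn
Clause 6: 2 positive lit(s) -> not Horn
Clause 7: 1 positive lit(s) -> Horn
Clause 8: 0 positive lit(s) -> Horn
Total Horn clauses = 2.

2


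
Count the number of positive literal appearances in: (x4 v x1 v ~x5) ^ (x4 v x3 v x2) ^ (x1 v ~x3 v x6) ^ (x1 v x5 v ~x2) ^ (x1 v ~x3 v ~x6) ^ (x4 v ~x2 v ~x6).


Scan each clause for unnegated literals.
Clause 1: 2 positive; Clause 2: 3 positive; Clause 3: 2 positive; Clause 4: 2 positive; Clause 5: 1 positive; Clause 6: 1 positive.
Total positive literal occurrences = 11.

11


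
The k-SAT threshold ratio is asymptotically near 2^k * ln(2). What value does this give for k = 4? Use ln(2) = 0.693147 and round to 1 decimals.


Using the asymptotic formula: threshold ~ 2^k * ln(2).
2^4 = 16.
16 * 0.693147 = 11.1.

11.1


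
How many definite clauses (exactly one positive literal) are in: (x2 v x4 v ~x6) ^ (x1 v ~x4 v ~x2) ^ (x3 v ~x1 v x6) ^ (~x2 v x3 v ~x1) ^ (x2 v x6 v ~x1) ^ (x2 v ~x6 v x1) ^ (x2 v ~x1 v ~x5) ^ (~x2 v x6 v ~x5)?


A definite clause has exactly one positive literal.
Clause 1: 2 positive -> not definite
Clause 2: 1 positive -> definite
Clause 3: 2 positive -> not definite
Clause 4: 1 positive -> definite
Clause 5: 2 positive -> not definite
Clause 6: 2 positive -> not definite
Clause 7: 1 positive -> definite
Clause 8: 1 positive -> definite
Definite clause count = 4.

4


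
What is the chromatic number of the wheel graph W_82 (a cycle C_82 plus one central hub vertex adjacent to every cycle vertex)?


W_82 consists of the cycle C_82 together with a hub vertex adjacent to every cycle vertex.
The cycle C_82 needs 2 colors (even cycle -> 2).
The hub is adjacent to every cycle vertex, so it must receive a new color distinct from all of them.
Chromatic number = 2 + 1 = 3.

3


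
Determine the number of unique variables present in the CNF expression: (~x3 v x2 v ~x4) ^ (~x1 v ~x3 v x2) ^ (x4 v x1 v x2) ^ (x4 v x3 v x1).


Identify each distinct variable in the formula.
Variables found: x1, x2, x3, x4.
Total distinct variables = 4.

4


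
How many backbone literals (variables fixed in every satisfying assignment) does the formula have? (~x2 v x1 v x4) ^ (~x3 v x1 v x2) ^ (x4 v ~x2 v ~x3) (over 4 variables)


Find all satisfying assignments: 11 model(s).
Check which variables have the same value in every model.
No variable is fixed across all models.
Backbone size = 0.

0


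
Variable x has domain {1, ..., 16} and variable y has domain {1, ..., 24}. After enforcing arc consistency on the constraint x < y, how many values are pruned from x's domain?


For the constraint x < y, x needs a supporting value in y's domain.
x can be at most 23 (one less than y's maximum).
Valid x values from domain: 16 out of 16.
Pruned = 16 - 16 = 0.

0


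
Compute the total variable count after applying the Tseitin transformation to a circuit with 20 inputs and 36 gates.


The Tseitin transformation introduces one auxiliary variable per gate.
Total variables = inputs + gates = 20 + 36 = 56.

56


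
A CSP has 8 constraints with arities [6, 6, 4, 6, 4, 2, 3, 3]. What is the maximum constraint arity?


The arities are: 6, 6, 4, 6, 4, 2, 3, 3.
Scan for the maximum value.
Maximum arity = 6.

6


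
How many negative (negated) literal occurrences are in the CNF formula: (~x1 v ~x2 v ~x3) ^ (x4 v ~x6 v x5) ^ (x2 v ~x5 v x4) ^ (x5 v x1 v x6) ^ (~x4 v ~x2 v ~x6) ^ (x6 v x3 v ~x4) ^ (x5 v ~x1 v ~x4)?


Scan each clause for negated literals.
Clause 1: 3 negative; Clause 2: 1 negative; Clause 3: 1 negative; Clause 4: 0 negative; Clause 5: 3 negative; Clause 6: 1 negative; Clause 7: 2 negative.
Total negative literal occurrences = 11.

11


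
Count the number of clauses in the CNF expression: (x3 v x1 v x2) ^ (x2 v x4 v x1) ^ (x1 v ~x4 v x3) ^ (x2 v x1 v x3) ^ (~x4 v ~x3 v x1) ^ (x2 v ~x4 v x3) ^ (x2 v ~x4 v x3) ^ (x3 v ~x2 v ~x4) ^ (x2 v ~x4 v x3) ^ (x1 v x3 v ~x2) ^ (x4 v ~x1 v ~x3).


Each group enclosed in parentheses joined by ^ is one clause.
Counting the conjuncts: 11 clauses.

11


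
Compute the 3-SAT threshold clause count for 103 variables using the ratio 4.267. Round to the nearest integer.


The 3-SAT phase transition occurs at approximately 4.267 clauses per variable.
m = 4.267 * 103 = 439.501.
Rounded to nearest integer: 440.

440


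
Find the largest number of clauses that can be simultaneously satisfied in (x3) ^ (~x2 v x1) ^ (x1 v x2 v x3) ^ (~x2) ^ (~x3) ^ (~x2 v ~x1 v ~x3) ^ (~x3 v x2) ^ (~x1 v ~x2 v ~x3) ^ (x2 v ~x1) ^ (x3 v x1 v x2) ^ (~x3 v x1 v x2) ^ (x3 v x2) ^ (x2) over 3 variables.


Enumerate all 8 truth assignments.
For each, count how many of the 13 clauses are satisfied.
The formula is not fully satisfiable, so the maximum is below 13.
Maximum simultaneously satisfiable clauses = 11.

11


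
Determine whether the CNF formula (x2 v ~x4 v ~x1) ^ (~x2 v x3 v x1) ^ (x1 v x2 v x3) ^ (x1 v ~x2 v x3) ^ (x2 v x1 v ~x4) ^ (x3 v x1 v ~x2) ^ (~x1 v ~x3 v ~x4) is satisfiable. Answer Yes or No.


Check all 16 possible truth assignments.
Number of satisfying assignments found: 8.
The formula is satisfiable.

Yes


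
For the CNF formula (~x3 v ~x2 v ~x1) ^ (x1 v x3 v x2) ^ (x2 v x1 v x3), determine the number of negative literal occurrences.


Scan each clause for negated literals.
Clause 1: 3 negative; Clause 2: 0 negative; Clause 3: 0 negative.
Total negative literal occurrences = 3.

3


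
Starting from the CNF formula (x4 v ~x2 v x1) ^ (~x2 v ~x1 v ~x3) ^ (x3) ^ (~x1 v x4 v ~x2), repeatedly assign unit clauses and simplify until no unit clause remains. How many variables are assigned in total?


Unit propagation repeatedly assigns the literal in any unit clause, then simplifies.
Assignments in order: x3 = T.
No further unit clauses remain.
Total variables assigned = 1.

1


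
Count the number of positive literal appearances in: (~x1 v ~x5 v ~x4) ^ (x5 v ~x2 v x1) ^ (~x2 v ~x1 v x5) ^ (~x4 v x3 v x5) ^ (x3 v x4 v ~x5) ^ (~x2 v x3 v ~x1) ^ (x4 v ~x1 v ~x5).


Scan each clause for unnegated literals.
Clause 1: 0 positive; Clause 2: 2 positive; Clause 3: 1 positive; Clause 4: 2 positive; Clause 5: 2 positive; Clause 6: 1 positive; Clause 7: 1 positive.
Total positive literal occurrences = 9.

9


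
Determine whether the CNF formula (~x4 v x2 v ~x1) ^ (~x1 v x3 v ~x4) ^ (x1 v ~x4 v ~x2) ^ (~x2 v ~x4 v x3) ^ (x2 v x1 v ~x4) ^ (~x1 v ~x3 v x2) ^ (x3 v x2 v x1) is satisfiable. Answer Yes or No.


Check all 16 possible truth assignments.
Number of satisfying assignments found: 7.
The formula is satisfiable.

Yes


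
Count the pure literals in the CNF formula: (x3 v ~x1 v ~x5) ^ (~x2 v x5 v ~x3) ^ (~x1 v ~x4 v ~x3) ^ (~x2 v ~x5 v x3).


A pure literal appears in only one polarity across all clauses.
Pure literals: x1 (negative only), x2 (negative only), x4 (negative only).
Count = 3.

3


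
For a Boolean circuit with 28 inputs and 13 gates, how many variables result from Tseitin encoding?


The Tseitin transformation introduces one auxiliary variable per gate.
Total variables = inputs + gates = 28 + 13 = 41.

41


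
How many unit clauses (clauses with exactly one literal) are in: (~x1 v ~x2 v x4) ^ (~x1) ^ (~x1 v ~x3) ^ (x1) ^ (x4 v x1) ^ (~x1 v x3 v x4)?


A unit clause contains exactly one literal.
Unit clauses found: (~x1), (x1).
Count = 2.

2


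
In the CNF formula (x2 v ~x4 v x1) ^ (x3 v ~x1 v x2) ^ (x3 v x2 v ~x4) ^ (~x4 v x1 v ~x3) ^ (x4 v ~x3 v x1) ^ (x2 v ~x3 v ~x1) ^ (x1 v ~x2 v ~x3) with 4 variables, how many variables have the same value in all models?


Find all satisfying assignments: 7 model(s).
Check which variables have the same value in every model.
No variable is fixed across all models.
Backbone size = 0.

0


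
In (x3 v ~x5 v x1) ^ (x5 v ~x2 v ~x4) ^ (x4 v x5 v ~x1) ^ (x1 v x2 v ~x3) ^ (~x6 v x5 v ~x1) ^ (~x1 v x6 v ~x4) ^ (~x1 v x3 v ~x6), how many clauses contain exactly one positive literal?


A definite clause has exactly one positive literal.
Clause 1: 2 positive -> not definite
Clause 2: 1 positive -> definite
Clause 3: 2 positive -> not definite
Clause 4: 2 positive -> not definite
Clause 5: 1 positive -> definite
Clause 6: 1 positive -> definite
Clause 7: 1 positive -> definite
Definite clause count = 4.

4


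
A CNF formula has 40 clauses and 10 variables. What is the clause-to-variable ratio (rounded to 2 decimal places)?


Clause-to-variable ratio = clauses / variables.
40 / 10 = 4.0.

4.0


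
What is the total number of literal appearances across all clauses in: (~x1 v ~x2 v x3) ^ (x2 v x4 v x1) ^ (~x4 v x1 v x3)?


Clause lengths: 3, 3, 3.
Sum = 3 + 3 + 3 = 9.

9


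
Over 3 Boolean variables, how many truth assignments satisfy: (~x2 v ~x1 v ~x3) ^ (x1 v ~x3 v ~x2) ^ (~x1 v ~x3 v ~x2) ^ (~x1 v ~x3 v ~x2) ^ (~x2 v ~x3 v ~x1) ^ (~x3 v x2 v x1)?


Enumerate all 8 truth assignments over 3 variables.
Test each against every clause.
Satisfying assignments found: 5.

5


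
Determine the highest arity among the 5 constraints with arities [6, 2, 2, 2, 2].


The arities are: 6, 2, 2, 2, 2.
Scan for the maximum value.
Maximum arity = 6.

6


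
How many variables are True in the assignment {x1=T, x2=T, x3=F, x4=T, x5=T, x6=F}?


The weight is the number of variables assigned True.
True variables: x1, x2, x4, x5.
Weight = 4.

4


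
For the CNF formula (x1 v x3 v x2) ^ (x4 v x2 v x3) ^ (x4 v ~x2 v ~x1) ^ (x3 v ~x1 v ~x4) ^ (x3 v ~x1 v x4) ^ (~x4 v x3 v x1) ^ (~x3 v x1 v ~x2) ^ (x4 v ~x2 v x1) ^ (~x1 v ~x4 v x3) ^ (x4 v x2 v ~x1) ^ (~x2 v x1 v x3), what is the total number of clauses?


Each group enclosed in parentheses joined by ^ is one clause.
Counting the conjuncts: 11 clauses.

11


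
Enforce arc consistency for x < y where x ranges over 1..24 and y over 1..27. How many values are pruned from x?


For the constraint x < y, x needs a supporting value in y's domain.
x can be at most 26 (one less than y's maximum).
Valid x values from domain: 24 out of 24.
Pruned = 24 - 24 = 0.

0


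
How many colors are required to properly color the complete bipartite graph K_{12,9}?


K_{12,9} is bipartite by definition: the two parts are independent sets, with every edge crossing between them.
Color all vertices in one part with color 1 and all vertices in the other part with color 2.
Since the graph has at least one edge, one color does not suffice.
Chromatic number = 2.

2


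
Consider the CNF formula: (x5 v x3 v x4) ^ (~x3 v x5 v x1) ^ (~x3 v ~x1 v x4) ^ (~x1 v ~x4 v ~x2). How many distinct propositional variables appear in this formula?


Identify each distinct variable in the formula.
Variables found: x1, x2, x3, x4, x5.
Total distinct variables = 5.

5


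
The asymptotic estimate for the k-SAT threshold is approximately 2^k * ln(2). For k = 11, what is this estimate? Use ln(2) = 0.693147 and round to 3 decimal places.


Using the asymptotic formula: threshold ~ 2^k * ln(2).
2^11 = 2048.
2048 * 0.693147 = 1419.565.

1419.565


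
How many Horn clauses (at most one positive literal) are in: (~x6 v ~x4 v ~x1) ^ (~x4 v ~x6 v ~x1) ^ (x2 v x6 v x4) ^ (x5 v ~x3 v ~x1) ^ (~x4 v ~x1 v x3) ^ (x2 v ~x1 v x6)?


A Horn clause has at most one positive literal.
Clause 1: 0 positive lit(s) -> Horn
Clause 2: 0 positive lit(s) -> Horn
Clause 3: 3 positive lit(s) -> not Horn
Clause 4: 1 positive lit(s) -> Horn
Clause 5: 1 positive lit(s) -> Horn
Clause 6: 2 positive lit(s) -> not Horn
Total Horn clauses = 4.

4


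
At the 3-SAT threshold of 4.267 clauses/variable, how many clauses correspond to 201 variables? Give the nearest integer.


The 3-SAT phase transition occurs at approximately 4.267 clauses per variable.
m = 4.267 * 201 = 857.667.
Rounded to nearest integer: 858.

858


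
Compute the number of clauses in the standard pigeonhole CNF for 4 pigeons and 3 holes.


The PHP encoding has two parts:
1) At-least-one-hole clauses: 4 (one per pigeon, each with 3 literals).
2) At-most-one-pigeon-per-hole clauses: 3 holes * C(4,2) = 3 * 6 = 18.
Total clauses = 4 + 18 = 22.

22


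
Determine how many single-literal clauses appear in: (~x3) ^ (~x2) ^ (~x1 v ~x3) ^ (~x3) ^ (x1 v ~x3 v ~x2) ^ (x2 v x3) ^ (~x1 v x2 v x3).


A unit clause contains exactly one literal.
Unit clauses found: (~x3), (~x2), (~x3).
Count = 3.

3


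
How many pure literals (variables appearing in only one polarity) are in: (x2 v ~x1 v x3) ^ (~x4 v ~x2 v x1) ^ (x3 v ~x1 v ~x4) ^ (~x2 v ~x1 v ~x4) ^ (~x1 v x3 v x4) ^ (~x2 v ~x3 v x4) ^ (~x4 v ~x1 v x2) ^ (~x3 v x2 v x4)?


A pure literal appears in only one polarity across all clauses.
No pure literals found.
Count = 0.

0


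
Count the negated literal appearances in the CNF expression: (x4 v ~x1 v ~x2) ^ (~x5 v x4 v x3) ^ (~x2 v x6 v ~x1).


Scan each clause for negated literals.
Clause 1: 2 negative; Clause 2: 1 negative; Clause 3: 2 negative.
Total negative literal occurrences = 5.

5


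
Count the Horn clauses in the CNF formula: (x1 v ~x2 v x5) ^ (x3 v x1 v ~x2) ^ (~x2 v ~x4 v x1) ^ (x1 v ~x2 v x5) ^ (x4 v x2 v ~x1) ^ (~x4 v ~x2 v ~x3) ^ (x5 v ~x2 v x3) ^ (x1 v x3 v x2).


A Horn clause has at most one positive literal.
Clause 1: 2 positive lit(s) -> not Horn
Clause 2: 2 positive lit(s) -> not Horn
Clause 3: 1 positive lit(s) -> Horn
Clause 4: 2 positive lit(s) -> not Horn
Clause 5: 2 positive lit(s) -> not Horn
Clause 6: 0 positive lit(s) -> Horn
Clause 7: 2 positive lit(s) -> not Horn
Clause 8: 3 positive lit(s) -> not Horn
Total Horn clauses = 2.

2


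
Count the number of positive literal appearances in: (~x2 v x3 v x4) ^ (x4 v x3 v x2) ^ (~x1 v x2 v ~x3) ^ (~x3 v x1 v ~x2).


Scan each clause for unnegated literals.
Clause 1: 2 positive; Clause 2: 3 positive; Clause 3: 1 positive; Clause 4: 1 positive.
Total positive literal occurrences = 7.

7


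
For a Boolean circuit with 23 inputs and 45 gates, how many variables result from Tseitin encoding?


The Tseitin transformation introduces one auxiliary variable per gate.
Total variables = inputs + gates = 23 + 45 = 68.

68


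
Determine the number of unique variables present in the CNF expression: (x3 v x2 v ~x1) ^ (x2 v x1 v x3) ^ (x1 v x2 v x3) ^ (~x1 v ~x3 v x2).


Identify each distinct variable in the formula.
Variables found: x1, x2, x3.
Total distinct variables = 3.

3


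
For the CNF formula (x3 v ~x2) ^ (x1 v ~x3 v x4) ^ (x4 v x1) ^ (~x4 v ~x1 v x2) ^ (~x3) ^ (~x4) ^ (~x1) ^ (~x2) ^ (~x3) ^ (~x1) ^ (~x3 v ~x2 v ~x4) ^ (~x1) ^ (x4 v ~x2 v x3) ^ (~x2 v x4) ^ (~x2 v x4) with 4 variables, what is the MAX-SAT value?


Enumerate all 16 truth assignments.
For each, count how many of the 15 clauses are satisfied.
The formula is not fully satisfiable, so the maximum is below 15.
Maximum simultaneously satisfiable clauses = 14.

14


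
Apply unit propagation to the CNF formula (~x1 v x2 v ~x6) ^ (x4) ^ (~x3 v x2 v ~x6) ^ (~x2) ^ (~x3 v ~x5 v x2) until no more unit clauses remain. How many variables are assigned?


Unit propagation repeatedly assigns the literal in any unit clause, then simplifies.
Assignments in order: x4 = T, x2 = F.
No further unit clauses remain.
Total variables assigned = 2.

2


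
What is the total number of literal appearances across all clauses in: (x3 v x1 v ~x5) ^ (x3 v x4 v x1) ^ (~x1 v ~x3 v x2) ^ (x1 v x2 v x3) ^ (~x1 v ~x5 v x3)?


Clause lengths: 3, 3, 3, 3, 3.
Sum = 3 + 3 + 3 + 3 + 3 = 15.

15


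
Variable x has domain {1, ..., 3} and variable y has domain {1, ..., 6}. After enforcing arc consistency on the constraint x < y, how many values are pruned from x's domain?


For the constraint x < y, x needs a supporting value in y's domain.
x can be at most 5 (one less than y's maximum).
Valid x values from domain: 3 out of 3.
Pruned = 3 - 3 = 0.

0


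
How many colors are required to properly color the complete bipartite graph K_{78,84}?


K_{78,84} is bipartite by definition: the two parts are independent sets, with every edge crossing between them.
Color all vertices in one part with color 1 and all vertices in the other part with color 2.
Since the graph has at least one edge, one color does not suffice.
Chromatic number = 2.

2


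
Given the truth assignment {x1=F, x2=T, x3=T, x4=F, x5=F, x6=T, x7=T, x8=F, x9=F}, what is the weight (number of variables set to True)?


The weight is the number of variables assigned True.
True variables: x2, x3, x6, x7.
Weight = 4.

4


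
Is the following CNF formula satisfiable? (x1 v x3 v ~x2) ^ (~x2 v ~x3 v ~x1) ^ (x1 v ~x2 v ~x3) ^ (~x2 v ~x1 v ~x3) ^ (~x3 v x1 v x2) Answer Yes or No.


Check all 8 possible truth assignments.
Number of satisfying assignments found: 4.
The formula is satisfiable.

Yes


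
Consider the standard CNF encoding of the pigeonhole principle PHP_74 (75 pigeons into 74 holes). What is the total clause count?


The PHP encoding has two parts:
1) At-least-one-hole clauses: 75 (one per pigeon, each with 74 literals).
2) At-most-one-pigeon-per-hole clauses: 74 holes * C(75,2) = 74 * 2775 = 205350.
Total clauses = 75 + 205350 = 205425.

205425


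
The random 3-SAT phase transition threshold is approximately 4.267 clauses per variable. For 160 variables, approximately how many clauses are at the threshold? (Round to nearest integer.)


The 3-SAT phase transition occurs at approximately 4.267 clauses per variable.
m = 4.267 * 160 = 682.72.
Rounded to nearest integer: 683.

683


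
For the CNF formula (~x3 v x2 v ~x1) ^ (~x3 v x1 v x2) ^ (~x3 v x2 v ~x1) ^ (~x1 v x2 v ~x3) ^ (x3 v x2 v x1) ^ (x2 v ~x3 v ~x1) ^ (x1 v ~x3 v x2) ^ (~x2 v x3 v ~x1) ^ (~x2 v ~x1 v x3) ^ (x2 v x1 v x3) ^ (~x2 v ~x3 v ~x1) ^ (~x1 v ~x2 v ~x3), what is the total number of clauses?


Each group enclosed in parentheses joined by ^ is one clause.
Counting the conjuncts: 12 clauses.

12


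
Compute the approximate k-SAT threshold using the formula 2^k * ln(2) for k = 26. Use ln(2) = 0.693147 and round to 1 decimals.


Using the asymptotic formula: threshold ~ 2^k * ln(2).
2^26 = 67108864.
67108864 * 0.693147 = 46516307.8.

46516307.8


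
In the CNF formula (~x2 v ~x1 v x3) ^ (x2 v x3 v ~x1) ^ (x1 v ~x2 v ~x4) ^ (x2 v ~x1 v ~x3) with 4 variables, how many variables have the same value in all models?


Find all satisfying assignments: 8 model(s).
Check which variables have the same value in every model.
No variable is fixed across all models.
Backbone size = 0.

0


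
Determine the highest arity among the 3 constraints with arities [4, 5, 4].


The arities are: 4, 5, 4.
Scan for the maximum value.
Maximum arity = 5.

5


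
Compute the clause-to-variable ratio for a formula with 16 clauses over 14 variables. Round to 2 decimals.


Clause-to-variable ratio = clauses / variables.
16 / 14 = 1.14.

1.14


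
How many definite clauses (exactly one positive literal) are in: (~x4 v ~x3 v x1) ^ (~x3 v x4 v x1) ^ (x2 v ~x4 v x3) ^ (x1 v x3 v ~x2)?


A definite clause has exactly one positive literal.
Clause 1: 1 positive -> definite
Clause 2: 2 positive -> not definite
Clause 3: 2 positive -> not definite
Clause 4: 2 positive -> not definite
Definite clause count = 1.

1


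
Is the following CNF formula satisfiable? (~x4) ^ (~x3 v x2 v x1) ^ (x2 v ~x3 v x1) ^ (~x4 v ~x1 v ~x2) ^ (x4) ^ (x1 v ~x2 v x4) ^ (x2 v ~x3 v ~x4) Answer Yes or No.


Check all 16 possible truth assignments.
Number of satisfying assignments found: 0.
The formula is unsatisfiable.

No


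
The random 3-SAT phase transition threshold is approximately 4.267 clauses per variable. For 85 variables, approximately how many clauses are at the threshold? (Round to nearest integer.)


The 3-SAT phase transition occurs at approximately 4.267 clauses per variable.
m = 4.267 * 85 = 362.695.
Rounded to nearest integer: 363.

363


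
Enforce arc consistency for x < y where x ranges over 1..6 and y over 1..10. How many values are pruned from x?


For the constraint x < y, x needs a supporting value in y's domain.
x can be at most 9 (one less than y's maximum).
Valid x values from domain: 6 out of 6.
Pruned = 6 - 6 = 0.

0


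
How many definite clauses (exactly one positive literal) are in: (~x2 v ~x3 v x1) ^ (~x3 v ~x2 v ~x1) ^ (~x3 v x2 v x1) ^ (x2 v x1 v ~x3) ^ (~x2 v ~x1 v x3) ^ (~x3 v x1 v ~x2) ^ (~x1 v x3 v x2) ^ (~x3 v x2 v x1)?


A definite clause has exactly one positive literal.
Clause 1: 1 positive -> definite
Clause 2: 0 positive -> not definite
Clause 3: 2 positive -> not definite
Clause 4: 2 positive -> not definite
Clause 5: 1 positive -> definite
Clause 6: 1 positive -> definite
Clause 7: 2 positive -> not definite
Clause 8: 2 positive -> not definite
Definite clause count = 3.

3


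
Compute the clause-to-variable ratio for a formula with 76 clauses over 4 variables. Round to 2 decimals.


Clause-to-variable ratio = clauses / variables.
76 / 4 = 19.0.

19.0


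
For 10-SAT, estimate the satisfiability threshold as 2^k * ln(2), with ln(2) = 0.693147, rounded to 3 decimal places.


Using the asymptotic formula: threshold ~ 2^k * ln(2).
2^10 = 1024.
1024 * 0.693147 = 709.783.

709.783


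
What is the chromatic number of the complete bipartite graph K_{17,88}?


K_{17,88} is bipartite by definition: the two parts are independent sets, with every edge crossing between them.
Color all vertices in one part with color 1 and all vertices in the other part with color 2.
Since the graph has at least one edge, one color does not suffice.
Chromatic number = 2.

2


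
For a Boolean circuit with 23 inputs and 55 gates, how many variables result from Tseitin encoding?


The Tseitin transformation introduces one auxiliary variable per gate.
Total variables = inputs + gates = 23 + 55 = 78.

78


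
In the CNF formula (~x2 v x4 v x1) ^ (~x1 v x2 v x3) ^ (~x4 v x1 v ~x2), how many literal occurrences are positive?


Scan each clause for unnegated literals.
Clause 1: 2 positive; Clause 2: 2 positive; Clause 3: 1 positive.
Total positive literal occurrences = 5.

5


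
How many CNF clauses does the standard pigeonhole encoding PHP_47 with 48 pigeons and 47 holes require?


The PHP encoding has two parts:
1) At-least-one-hole clauses: 48 (one per pigeon, each with 47 literals).
2) At-most-one-pigeon-per-hole clauses: 47 holes * C(48,2) = 47 * 1128 = 53016.
Total clauses = 48 + 53016 = 53064.

53064


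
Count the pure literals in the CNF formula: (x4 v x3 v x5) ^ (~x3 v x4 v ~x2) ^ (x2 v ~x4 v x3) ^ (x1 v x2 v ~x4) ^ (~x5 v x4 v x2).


A pure literal appears in only one polarity across all clauses.
Pure literals: x1 (positive only).
Count = 1.

1


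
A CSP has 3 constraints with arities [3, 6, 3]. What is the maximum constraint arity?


The arities are: 3, 6, 3.
Scan for the maximum value.
Maximum arity = 6.

6


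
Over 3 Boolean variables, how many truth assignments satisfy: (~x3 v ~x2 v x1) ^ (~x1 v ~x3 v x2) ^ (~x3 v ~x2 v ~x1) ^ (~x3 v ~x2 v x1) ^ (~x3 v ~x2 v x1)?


Enumerate all 8 truth assignments over 3 variables.
Test each against every clause.
Satisfying assignments found: 5.

5


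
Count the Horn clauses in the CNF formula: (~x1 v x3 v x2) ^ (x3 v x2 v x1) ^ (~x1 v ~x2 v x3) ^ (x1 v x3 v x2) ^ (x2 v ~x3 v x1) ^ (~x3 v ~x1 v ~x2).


A Horn clause has at most one positive literal.
Clause 1: 2 positive lit(s) -> not Horn
Clause 2: 3 positive lit(s) -> not Horn
Clause 3: 1 positive lit(s) -> Horn
Clause 4: 3 positive lit(s) -> not Horn
Clause 5: 2 positive lit(s) -> not Horn
Clause 6: 0 positive lit(s) -> Horn
Total Horn clauses = 2.

2


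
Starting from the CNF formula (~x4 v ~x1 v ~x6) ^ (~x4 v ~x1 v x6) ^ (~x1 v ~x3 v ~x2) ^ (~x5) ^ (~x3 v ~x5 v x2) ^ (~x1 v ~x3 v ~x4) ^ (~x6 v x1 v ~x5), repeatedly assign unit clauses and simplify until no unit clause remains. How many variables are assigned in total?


Unit propagation repeatedly assigns the literal in any unit clause, then simplifies.
Assignments in order: x5 = F.
No further unit clauses remain.
Total variables assigned = 1.

1


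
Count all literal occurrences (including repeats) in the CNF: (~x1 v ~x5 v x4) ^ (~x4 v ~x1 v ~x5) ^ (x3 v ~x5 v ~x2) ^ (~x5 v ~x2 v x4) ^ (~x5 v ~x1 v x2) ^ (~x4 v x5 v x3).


Clause lengths: 3, 3, 3, 3, 3, 3.
Sum = 3 + 3 + 3 + 3 + 3 + 3 = 18.

18
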